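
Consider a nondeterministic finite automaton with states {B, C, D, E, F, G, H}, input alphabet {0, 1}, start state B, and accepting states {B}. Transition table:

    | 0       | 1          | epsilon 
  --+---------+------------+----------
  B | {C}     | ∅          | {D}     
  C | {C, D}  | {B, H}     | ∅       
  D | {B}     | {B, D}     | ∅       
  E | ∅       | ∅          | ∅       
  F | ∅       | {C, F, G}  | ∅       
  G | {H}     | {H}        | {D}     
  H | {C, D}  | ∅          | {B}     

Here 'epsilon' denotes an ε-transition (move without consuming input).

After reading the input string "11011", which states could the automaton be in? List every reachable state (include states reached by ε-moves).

Start: ε-closure({B}) = {B, D}.
Read '1': B→∅, D→{B, D}; now {B, D}.
Read '1': B→∅, D→{B, D}; now {B, D}.
Read '0': B→{C}, D→{B}; union {B, C}; ε-closure = {B, C, D}.
Read '1': B→∅, C→{B, H}, D→{B, D}; now {B, D, H}.
Read '1': B→∅, D→{B, D}, H→∅; now {B, D}.

{B, D}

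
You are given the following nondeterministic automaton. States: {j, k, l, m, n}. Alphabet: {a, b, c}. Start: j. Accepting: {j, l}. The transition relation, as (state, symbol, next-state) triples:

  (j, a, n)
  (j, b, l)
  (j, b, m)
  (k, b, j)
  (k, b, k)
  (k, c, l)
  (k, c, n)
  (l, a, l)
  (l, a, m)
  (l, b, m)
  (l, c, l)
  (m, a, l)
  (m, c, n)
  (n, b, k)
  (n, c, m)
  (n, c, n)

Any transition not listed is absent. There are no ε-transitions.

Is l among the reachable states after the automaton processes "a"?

No

Start in {j}.
Read 'a': j→{n}; now {n}.
State l is not in {n}.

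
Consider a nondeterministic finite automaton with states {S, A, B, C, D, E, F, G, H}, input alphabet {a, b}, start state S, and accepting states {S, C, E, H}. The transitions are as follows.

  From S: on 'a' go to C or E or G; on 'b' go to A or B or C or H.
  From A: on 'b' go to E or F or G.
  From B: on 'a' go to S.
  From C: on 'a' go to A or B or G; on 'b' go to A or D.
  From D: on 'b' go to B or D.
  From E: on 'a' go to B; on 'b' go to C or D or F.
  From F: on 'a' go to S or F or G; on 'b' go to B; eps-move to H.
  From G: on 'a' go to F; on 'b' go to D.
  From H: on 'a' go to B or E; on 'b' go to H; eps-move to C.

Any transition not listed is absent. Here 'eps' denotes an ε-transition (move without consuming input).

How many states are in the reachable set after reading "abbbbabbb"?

8

Start in {S}.
Read 'a': S→{C, E, G}; now {C, E, G}.
Read 'b': C→{A, D}, E→{C, D, F}, G→{D}; union {A, C, D, F}; ε-closure = {A, C, D, F, H}.
Read 'b': A→{E, F, G}, C→{A, D}, D→{B, D}, F→{B}, H→{H}; union {A, B, D, E, F, G, H}; ε-closure = {A, B, C, D, E, F, G, H}.
Read 'b': A→{E, F, G}, B→∅, C→{A, D}, D→{B, D}, E→{C, D, F}, F→{B}, G→{D}, H→{H}; now {A, B, C, D, E, F, G, H}.
Read 'b': A→{E, F, G}, B→∅, C→{A, D}, D→{B, D}, E→{C, D, F}, F→{B}, G→{D}, H→{H}; now {A, B, C, D, E, F, G, H}.
Read 'a': A→∅, B→{S}, C→{A, B, G}, D→∅, E→{B}, F→{S, F, G}, G→{F}, H→{B, E}; union {S, A, B, E, F, G}; ε-closure = {S, A, B, C, E, F, G, H}.
Read 'b': S→{A, B, C, H}, A→{E, F, G}, B→∅, C→{A, D}, E→{C, D, F}, F→{B}, G→{D}, H→{H}; now {A, B, C, D, E, F, G, H}.
Read 'b': A→{E, F, G}, B→∅, C→{A, D}, D→{B, D}, E→{C, D, F}, F→{B}, G→{D}, H→{H}; now {A, B, C, D, E, F, G, H}.
Read 'b': A→{E, F, G}, B→∅, C→{A, D}, D→{B, D}, E→{C, D, F}, F→{B}, G→{D}, H→{H}; now {A, B, C, D, E, F, G, H}.
That set has 8 states.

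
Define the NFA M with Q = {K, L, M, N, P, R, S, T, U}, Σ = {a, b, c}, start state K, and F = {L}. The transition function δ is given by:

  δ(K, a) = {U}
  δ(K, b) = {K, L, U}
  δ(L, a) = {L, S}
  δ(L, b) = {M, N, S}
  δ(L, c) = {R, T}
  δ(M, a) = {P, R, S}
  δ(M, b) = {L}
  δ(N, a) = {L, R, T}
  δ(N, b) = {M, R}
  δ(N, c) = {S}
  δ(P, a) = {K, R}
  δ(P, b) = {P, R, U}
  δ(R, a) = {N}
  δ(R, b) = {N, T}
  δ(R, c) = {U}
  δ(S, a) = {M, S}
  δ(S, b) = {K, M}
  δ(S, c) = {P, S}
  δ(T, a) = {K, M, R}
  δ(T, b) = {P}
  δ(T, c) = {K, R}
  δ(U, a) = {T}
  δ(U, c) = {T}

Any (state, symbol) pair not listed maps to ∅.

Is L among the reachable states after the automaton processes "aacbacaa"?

Start in {K}.
Read 'a': {K} → {U}.
Read 'a': {U} → {T}.
Read 'c': {T} → {K, R}.
Read 'b': {K, R} → {K, L, N, T, U}.
Read 'a': {K, L, N, T, U} → {K, L, M, R, S, T, U}.
Read 'c': {K, L, M, R, S, T, U} → {K, P, R, S, T, U}.
Read 'a': {K, P, R, S, T, U} → {K, M, N, R, S, T, U}.
Read 'a': {K, M, N, R, S, T, U} → {K, L, M, N, P, R, S, T, U}.
State L is in {K, L, M, N, P, R, S, T, U}.

Yes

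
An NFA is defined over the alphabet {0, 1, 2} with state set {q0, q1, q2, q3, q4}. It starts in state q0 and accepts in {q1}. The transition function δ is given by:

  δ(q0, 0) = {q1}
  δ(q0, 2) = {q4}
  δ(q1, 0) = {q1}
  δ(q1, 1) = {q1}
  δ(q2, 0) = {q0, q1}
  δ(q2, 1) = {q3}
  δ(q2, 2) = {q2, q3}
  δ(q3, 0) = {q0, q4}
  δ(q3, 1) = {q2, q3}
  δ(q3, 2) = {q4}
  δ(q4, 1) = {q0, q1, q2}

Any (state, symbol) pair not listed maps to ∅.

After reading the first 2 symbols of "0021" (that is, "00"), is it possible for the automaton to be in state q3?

No

Start in {q0}.
Read '0': {q0} → {q1}.
Read '0': {q1} → {q1}.
State q3 is not in {q1}.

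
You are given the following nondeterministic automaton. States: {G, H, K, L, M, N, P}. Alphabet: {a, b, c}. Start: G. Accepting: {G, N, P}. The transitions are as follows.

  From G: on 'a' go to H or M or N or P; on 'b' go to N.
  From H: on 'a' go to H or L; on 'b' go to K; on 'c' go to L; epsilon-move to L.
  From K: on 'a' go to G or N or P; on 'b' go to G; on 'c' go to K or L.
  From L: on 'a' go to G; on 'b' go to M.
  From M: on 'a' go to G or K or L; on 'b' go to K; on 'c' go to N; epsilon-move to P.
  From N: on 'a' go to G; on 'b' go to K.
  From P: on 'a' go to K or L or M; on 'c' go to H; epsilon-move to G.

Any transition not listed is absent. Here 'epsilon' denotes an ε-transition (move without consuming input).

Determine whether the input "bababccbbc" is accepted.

Start in {G}.
Read 'b': G→{N}; now {N}.
Read 'a': N→{G}; now {G}.
Read 'b': G→{N}; now {N}.
Read 'a': N→{G}; now {G}.
Read 'b': G→{N}; now {N}.
Read 'c': N→∅; now ∅.
The set is empty and remains empty for the remaining 4 symbols.
The final set ∅ contains no accepting state.

No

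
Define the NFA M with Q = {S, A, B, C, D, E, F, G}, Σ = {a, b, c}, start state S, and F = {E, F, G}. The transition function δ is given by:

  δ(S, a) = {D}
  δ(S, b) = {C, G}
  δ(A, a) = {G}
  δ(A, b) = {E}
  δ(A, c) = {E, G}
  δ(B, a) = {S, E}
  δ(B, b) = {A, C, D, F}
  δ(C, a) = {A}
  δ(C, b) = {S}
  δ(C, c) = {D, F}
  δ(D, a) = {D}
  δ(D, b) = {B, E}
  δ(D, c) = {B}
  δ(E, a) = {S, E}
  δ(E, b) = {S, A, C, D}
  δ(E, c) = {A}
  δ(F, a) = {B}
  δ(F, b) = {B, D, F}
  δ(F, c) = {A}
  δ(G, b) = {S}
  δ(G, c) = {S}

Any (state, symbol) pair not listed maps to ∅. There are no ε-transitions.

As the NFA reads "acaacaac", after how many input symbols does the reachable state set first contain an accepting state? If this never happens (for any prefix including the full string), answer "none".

3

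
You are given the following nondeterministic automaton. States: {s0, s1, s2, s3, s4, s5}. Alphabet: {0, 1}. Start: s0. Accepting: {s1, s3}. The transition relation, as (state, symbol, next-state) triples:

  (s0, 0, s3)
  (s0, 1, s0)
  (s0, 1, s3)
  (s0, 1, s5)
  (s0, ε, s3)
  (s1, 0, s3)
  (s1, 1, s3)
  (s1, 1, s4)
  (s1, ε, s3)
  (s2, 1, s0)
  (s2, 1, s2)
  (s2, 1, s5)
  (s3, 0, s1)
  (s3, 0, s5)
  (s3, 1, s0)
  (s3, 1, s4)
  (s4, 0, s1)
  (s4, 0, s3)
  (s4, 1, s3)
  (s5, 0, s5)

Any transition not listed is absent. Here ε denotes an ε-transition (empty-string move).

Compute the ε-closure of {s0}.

Begin with {s0}.
ε-move s0 → s3; add s3.

{s0, s3}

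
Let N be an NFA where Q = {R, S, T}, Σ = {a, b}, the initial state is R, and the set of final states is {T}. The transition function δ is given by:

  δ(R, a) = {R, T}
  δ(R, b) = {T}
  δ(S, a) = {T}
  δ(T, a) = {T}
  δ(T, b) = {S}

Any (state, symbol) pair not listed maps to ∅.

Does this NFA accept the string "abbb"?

Start in {R}.
Read 'a': R→{R, T}; now {R, T}.
Read 'b': R→{T}, T→{S}; now {S, T}.
Read 'b': S→∅, T→{S}; now {S}.
Read 'b': S→∅; now ∅.
The final set ∅ contains no accepting state.

No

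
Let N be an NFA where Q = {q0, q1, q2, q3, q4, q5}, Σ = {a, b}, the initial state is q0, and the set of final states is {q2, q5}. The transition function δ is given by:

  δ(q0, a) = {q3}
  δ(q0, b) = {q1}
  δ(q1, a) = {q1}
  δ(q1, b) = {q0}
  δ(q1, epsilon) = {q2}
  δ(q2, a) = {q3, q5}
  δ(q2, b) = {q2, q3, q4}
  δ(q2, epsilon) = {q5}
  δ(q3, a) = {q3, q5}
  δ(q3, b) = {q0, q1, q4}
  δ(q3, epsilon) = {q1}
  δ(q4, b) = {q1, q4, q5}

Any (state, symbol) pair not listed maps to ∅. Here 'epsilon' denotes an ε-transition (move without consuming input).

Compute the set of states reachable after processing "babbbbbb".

{q0, q1, q2, q3, q4, q5}

Start in {q0}.
Read 'b': q0→{q1}; union {q1}; ε-closure = {q1, q2, q5}.
Read 'a': q1→{q1}, q2→{q3, q5}, q5→∅; union {q1, q3, q5}; ε-closure = {q1, q2, q3, q5}.
Read 'b': q1→{q0}, q2→{q2, q3, q4}, q3→{q0, q1, q4}, q5→∅; union {q0, q1, q2, q3, q4}; ε-closure = {q0, q1, q2, q3, q4, q5}.
Read 'b': q0→{q1}, q1→{q0}, q2→{q2, q3, q4}, q3→{q0, q1, q4}, q4→{q1, q4, q5}, q5→∅; now {q0, q1, q2, q3, q4, q5}.
Read 'b': q0→{q1}, q1→{q0}, q2→{q2, q3, q4}, q3→{q0, q1, q4}, q4→{q1, q4, q5}, q5→∅; now {q0, q1, q2, q3, q4, q5}.
Read 'b': q0→{q1}, q1→{q0}, q2→{q2, q3, q4}, q3→{q0, q1, q4}, q4→{q1, q4, q5}, q5→∅; now {q0, q1, q2, q3, q4, q5}.
Read 'b': q0→{q1}, q1→{q0}, q2→{q2, q3, q4}, q3→{q0, q1, q4}, q4→{q1, q4, q5}, q5→∅; now {q0, q1, q2, q3, q4, q5}.
Read 'b': q0→{q1}, q1→{q0}, q2→{q2, q3, q4}, q3→{q0, q1, q4}, q4→{q1, q4, q5}, q5→∅; now {q0, q1, q2, q3, q4, q5}.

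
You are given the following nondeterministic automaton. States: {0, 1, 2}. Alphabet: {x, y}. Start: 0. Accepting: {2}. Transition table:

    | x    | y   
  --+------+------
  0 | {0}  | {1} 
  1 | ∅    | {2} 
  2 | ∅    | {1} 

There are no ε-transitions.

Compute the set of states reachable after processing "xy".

{1}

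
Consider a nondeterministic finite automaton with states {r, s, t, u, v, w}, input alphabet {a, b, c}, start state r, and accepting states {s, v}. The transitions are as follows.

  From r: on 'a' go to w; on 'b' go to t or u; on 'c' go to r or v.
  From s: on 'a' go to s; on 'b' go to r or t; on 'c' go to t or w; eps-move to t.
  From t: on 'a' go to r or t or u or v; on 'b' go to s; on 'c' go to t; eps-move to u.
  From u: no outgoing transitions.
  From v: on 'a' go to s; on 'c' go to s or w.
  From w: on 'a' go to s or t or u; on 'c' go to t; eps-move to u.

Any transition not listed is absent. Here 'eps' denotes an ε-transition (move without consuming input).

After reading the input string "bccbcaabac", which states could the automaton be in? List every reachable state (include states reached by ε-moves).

{r, s, t, u, v, w}

Start in {r}.
Read 'b': r→{t, u}; now {t, u}.
Read 'c': t→{t}, u→∅; union {t}; ε-closure = {t, u}.
Read 'c': t→{t}, u→∅; union {t}; ε-closure = {t, u}.
Read 'b': t→{s}, u→∅; union {s}; ε-closure = {s, t, u}.
Read 'c': s→{t, w}, t→{t}, u→∅; union {t, w}; ε-closure = {t, u, w}.
Read 'a': t→{r, t, u, v}, u→∅, w→{s, t, u}; now {r, s, t, u, v}.
Read 'a': r→{w}, s→{s}, t→{r, t, u, v}, u→∅, v→{s}; now {r, s, t, u, v, w}.
Read 'b': r→{t, u}, s→{r, t}, t→{s}, u→∅, v→∅, w→∅; now {r, s, t, u}.
Read 'a': r→{w}, s→{s}, t→{r, t, u, v}, u→∅; now {r, s, t, u, v, w}.
Read 'c': r→{r, v}, s→{t, w}, t→{t}, u→∅, v→{s, w}, w→{t}; union {r, s, t, v, w}; ε-closure = {r, s, t, u, v, w}.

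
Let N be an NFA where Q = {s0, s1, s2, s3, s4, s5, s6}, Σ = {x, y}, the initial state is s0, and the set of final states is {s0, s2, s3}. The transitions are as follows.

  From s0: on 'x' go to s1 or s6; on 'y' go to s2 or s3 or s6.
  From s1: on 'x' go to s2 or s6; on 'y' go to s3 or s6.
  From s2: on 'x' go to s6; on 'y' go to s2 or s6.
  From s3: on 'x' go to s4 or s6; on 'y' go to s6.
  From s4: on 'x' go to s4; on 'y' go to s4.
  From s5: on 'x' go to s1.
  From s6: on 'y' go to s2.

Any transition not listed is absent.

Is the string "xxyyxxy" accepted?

Start in {s0}.
Read 'x': s0→{s1, s6}; now {s1, s6}.
Read 'x': s1→{s2, s6}, s6→∅; now {s2, s6}.
Read 'y': s2→{s2, s6}, s6→{s2}; now {s2, s6}.
Read 'y': s2→{s2, s6}, s6→{s2}; now {s2, s6}.
Read 'x': s2→{s6}, s6→∅; now {s6}.
Read 'x': s6→∅; now ∅.
The set is empty and remains empty for the remaining 1 symbol.
The final set ∅ contains no accepting state.

No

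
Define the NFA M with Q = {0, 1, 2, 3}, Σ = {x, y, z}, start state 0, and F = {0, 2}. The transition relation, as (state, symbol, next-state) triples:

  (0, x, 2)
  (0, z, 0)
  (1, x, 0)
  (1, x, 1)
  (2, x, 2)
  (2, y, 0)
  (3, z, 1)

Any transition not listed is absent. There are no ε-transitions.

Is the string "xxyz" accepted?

Yes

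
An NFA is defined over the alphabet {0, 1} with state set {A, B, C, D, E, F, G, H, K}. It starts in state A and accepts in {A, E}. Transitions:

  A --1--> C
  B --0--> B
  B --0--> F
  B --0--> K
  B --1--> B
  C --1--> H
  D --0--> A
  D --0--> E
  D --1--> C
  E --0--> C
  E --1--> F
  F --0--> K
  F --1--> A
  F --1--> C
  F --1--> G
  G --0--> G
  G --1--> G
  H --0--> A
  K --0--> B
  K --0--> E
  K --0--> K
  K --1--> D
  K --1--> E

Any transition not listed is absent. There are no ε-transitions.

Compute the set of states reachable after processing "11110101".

Start in {A}.
Read '1': {A} → {C}.
Read '1': {C} → {H}.
Read '1': {H} → ∅.
The set is empty and remains empty for the remaining 5 symbols.

∅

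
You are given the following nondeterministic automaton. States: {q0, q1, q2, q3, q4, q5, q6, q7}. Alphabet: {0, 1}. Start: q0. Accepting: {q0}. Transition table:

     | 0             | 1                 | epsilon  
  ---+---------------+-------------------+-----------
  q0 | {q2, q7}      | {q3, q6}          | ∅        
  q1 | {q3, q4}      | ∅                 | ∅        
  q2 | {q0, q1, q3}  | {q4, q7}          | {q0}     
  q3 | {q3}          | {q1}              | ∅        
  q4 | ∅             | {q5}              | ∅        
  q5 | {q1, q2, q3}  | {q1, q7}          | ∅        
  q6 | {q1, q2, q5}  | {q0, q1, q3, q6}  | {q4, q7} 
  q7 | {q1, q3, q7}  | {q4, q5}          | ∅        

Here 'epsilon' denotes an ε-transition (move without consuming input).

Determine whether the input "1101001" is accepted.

Start in {q0}.
Read '1': q0→{q3, q6}; union {q3, q6}; ε-closure = {q3, q4, q6, q7}.
Read '1': q3→{q1}, q4→{q5}, q6→{q0, q1, q3, q6}, q7→{q4, q5}; union {q0, q1, q3, q4, q5, q6}; ε-closure = {q0, q1, q3, q4, q5, q6, q7}.
Read '0': q0→{q2, q7}, q1→{q3, q4}, q3→{q3}, q4→∅, q5→{q1, q2, q3}, q6→{q1, q2, q5}, q7→{q1, q3, q7}; union {q1, q2, q3, q4, q5, q7}; ε-closure = {q0, q1, q2, q3, q4, q5, q7}.
Read '1': q0→{q3, q6}, q1→∅, q2→{q4, q7}, q3→{q1}, q4→{q5}, q5→{q1, q7}, q7→{q4, q5}; now {q1, q3, q4, q5, q6, q7}.
Read '0': q1→{q3, q4}, q3→{q3}, q4→∅, q5→{q1, q2, q3}, q6→{q1, q2, q5}, q7→{q1, q3, q7}; union {q1, q2, q3, q4, q5, q7}; ε-closure = {q0, q1, q2, q3, q4, q5, q7}.
Read '0': q0→{q2, q7}, q1→{q3, q4}, q2→{q0, q1, q3}, q3→{q3}, q4→∅, q5→{q1, q2, q3}, q7→{q1, q3, q7}; now {q0, q1, q2, q3, q4, q7}.
Read '1': q0→{q3, q6}, q1→∅, q2→{q4, q7}, q3→{q1}, q4→{q5}, q7→{q4, q5}; now {q1, q3, q4, q5, q6, q7}.
The final set {q1, q3, q4, q5, q6, q7} contains no accepting state.

No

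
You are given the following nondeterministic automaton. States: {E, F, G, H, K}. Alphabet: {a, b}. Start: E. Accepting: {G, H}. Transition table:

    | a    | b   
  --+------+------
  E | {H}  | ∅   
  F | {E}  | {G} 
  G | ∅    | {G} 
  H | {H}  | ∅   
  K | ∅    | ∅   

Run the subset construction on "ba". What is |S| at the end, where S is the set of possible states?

Start in {E}.
Read 'b': {E} → ∅.
The set is empty and remains empty for the remaining 1 symbol.
That set has 0 states.

0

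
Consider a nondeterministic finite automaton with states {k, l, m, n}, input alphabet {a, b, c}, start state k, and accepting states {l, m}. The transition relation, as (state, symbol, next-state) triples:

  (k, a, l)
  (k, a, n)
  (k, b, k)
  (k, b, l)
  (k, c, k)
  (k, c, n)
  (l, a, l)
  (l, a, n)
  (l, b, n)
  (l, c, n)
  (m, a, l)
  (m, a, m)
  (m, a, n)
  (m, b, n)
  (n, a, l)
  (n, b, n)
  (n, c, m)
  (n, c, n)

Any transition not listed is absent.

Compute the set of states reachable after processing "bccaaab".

{n}

Start in {k}.
Read 'b': {k} → {k, l}.
Read 'c': {k, l} → {k, n}.
Read 'c': {k, n} → {k, m, n}.
Read 'a': {k, m, n} → {l, m, n}.
Read 'a': {l, m, n} → {l, m, n}.
Read 'a': {l, m, n} → {l, m, n}.
Read 'b': {l, m, n} → {n}.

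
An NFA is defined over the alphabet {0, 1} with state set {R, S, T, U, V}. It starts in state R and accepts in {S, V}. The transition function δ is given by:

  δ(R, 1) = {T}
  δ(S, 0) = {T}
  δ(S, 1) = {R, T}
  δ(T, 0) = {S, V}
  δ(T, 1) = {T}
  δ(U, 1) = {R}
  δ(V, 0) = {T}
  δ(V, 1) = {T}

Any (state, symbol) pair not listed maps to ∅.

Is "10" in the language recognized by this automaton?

Start in {R}.
Read '1': R→{T}; now {T}.
Read '0': T→{S, V}; now {S, V}.
The final set {S, V} contains the accepting states S, V.

Yes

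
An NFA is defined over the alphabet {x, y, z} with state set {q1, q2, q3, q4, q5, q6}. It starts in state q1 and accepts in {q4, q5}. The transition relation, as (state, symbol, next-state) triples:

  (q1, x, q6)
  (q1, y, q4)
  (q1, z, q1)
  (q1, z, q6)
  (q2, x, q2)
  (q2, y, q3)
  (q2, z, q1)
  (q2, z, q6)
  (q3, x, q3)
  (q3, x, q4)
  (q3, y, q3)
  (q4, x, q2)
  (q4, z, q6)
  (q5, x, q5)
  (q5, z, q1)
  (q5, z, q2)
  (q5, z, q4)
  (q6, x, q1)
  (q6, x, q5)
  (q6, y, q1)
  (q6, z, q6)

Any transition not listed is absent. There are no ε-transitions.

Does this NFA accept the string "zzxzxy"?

Yes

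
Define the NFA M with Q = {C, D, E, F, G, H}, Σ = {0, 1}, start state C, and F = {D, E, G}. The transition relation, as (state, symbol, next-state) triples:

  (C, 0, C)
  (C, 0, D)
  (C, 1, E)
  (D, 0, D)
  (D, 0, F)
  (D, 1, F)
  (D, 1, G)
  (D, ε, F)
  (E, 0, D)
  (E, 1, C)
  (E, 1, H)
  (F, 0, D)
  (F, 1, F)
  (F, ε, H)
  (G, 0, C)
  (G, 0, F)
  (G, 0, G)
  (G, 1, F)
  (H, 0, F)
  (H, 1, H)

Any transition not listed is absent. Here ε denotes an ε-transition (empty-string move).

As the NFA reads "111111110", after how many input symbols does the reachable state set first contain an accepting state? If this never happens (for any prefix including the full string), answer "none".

1

Start in {C}.
Read '1': C→{E}; now {E}.
None of the earlier sets intersect F, but {E} does.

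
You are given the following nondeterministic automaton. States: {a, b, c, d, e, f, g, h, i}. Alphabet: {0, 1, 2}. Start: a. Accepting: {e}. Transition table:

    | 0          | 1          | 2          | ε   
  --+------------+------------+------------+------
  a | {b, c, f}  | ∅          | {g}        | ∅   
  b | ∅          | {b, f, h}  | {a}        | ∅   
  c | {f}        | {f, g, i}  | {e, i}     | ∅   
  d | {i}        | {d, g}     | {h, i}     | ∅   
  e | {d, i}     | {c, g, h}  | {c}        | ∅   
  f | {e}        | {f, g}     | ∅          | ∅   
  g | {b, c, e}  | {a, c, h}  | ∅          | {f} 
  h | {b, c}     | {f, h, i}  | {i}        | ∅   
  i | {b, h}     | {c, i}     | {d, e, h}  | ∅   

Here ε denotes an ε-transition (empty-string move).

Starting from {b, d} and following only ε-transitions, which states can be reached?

{b, d}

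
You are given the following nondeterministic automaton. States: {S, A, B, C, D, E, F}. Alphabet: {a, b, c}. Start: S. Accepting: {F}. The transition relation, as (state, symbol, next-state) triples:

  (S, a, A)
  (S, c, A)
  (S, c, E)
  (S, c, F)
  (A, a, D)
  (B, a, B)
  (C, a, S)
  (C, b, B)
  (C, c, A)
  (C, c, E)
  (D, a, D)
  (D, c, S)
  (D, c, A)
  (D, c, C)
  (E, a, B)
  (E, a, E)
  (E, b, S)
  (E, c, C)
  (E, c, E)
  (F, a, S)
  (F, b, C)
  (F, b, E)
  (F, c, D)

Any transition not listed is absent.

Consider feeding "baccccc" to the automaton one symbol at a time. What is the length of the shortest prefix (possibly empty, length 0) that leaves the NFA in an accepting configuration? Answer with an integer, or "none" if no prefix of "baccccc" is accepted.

Start in {S}.
Read 'b': {S} → ∅.
The set is empty and remains empty for the remaining 6 symbols.
No reachable set along the way intersects F.

none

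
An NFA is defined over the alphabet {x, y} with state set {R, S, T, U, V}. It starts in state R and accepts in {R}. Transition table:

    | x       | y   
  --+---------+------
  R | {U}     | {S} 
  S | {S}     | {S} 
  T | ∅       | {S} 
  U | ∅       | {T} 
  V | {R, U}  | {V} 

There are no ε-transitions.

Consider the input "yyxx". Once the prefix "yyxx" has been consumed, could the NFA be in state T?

No

Start in {R}.
Read 'y': R→{S}; now {S}.
Read 'y': S→{S}; now {S}.
Read 'x': S→{S}; now {S}.
Read 'x': S→{S}; now {S}.
State T is not in {S}.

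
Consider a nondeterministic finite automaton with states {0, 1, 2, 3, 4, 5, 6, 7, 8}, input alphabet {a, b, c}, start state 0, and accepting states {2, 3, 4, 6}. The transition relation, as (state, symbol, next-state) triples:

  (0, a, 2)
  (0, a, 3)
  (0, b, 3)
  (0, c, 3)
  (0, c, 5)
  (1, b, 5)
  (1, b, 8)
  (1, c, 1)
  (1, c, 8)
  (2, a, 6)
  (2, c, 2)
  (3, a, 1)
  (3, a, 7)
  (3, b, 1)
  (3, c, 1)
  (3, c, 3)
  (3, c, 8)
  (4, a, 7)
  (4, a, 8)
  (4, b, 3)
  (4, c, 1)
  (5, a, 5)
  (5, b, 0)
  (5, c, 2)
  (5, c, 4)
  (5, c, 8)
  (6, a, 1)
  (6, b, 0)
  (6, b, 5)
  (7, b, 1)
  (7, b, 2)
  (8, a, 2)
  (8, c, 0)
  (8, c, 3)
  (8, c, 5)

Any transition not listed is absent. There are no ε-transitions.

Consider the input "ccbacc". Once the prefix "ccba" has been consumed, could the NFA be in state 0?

No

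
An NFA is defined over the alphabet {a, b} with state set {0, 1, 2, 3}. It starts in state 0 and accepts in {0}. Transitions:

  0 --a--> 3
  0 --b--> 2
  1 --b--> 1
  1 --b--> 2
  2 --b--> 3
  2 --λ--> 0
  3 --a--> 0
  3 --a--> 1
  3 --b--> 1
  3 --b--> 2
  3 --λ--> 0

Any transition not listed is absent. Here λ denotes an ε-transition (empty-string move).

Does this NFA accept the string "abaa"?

Start in {0}.
Read 'a': 0→{3}; union {3}; ε-closure = {0, 3}.
Read 'b': 0→{2}, 3→{1, 2}; union {1, 2}; ε-closure = {0, 1, 2}.
Read 'a': 0→{3}, 1→∅, 2→∅; union {3}; ε-closure = {0, 3}.
Read 'a': 0→{3}, 3→{0, 1}; now {0, 1, 3}.
The final set {0, 1, 3} contains the accepting state 0.

Yes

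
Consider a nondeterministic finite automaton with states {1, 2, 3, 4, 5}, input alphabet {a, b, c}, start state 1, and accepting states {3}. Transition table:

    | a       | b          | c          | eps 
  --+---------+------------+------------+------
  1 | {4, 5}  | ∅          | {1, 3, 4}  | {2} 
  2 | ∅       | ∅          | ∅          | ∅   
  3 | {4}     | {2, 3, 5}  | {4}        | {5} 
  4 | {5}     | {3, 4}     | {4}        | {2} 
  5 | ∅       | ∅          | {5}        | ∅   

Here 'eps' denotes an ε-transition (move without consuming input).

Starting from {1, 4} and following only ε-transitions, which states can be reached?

{1, 2, 4}

Begin with {1, 4}.
ε-move 1 → 2; add 2.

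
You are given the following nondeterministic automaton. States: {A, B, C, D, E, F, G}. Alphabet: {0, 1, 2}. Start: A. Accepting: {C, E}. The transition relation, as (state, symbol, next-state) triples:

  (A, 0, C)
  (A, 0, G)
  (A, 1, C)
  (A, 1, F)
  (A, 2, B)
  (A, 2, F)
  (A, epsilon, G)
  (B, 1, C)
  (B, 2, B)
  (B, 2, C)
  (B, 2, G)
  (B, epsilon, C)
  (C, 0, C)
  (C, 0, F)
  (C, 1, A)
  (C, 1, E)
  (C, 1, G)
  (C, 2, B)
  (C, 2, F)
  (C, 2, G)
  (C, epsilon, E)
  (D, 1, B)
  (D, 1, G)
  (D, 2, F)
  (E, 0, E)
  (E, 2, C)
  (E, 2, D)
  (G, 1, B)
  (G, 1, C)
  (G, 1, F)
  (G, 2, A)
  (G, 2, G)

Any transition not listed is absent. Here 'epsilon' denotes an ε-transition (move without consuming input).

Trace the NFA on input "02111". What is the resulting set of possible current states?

{A, B, C, E, F, G}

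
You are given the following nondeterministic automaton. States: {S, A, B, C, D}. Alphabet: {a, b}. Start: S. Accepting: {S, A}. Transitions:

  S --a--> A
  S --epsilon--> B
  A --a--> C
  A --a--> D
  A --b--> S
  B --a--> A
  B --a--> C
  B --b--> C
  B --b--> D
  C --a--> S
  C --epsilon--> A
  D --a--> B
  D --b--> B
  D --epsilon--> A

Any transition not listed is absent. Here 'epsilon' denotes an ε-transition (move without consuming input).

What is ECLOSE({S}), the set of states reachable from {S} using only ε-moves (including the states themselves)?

{S, B}

Begin with {S}.
ε-move S → B; add B.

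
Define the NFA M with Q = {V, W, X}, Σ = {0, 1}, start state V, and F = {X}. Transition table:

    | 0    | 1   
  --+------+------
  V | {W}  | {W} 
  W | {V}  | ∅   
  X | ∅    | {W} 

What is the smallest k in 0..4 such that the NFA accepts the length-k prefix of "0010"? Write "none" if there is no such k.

Start in {V}.
Read '0': {V} → {W}.
Read '0': {W} → {V}.
Read '1': {V} → {W}.
Read '0': {W} → {V}.
No reachable set along the way intersects F.

none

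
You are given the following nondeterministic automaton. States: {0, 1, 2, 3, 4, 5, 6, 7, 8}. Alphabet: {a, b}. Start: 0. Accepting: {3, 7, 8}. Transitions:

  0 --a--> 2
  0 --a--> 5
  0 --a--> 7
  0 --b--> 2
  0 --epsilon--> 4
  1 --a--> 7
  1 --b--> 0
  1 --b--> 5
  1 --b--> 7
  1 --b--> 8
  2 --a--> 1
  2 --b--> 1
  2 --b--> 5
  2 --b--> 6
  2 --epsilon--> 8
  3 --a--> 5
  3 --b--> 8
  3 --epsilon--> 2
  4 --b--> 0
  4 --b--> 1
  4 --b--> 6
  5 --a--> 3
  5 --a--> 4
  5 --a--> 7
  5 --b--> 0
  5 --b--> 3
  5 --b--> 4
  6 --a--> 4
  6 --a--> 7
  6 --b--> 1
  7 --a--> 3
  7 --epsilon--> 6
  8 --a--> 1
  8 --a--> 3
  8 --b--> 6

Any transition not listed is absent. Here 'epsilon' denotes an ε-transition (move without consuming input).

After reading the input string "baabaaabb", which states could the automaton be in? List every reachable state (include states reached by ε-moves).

{0, 1, 2, 3, 4, 5, 6, 7, 8}

Start: ε-closure({0}) = {0, 4}.
Read 'b': 0→{2}, 4→{0, 1, 6}; union {0, 1, 2, 6}; ε-closure = {0, 1, 2, 4, 6, 8}.
Read 'a': 0→{2, 5, 7}, 1→{7}, 2→{1}, 4→∅, 6→{4, 7}, 8→{1, 3}; union {1, 2, 3, 4, 5, 7}; ε-closure = {1, 2, 3, 4, 5, 6, 7, 8}.
Read 'a': 1→{7}, 2→{1}, 3→{5}, 4→∅, 5→{3, 4, 7}, 6→{4, 7}, 7→{3}, 8→{1, 3}; union {1, 3, 4, 5, 7}; ε-closure = {1, 2, 3, 4, 5, 6, 7, 8}.
Read 'b': 1→{0, 5, 7, 8}, 2→{1, 5, 6}, 3→{8}, 4→{0, 1, 6}, 5→{0, 3, 4}, 6→{1}, 7→∅, 8→{6}; union {0, 1, 3, 4, 5, 6, 7, 8}; ε-closure = {0, 1, 2, 3, 4, 5, 6, 7, 8}.
Read 'a': 0→{2, 5, 7}, 1→{7}, 2→{1}, 3→{5}, 4→∅, 5→{3, 4, 7}, 6→{4, 7}, 7→{3}, 8→{1, 3}; union {1, 2, 3, 4, 5, 7}; ε-closure = {1, 2, 3, 4, 5, 6, 7, 8}.
Read 'a': 1→{7}, 2→{1}, 3→{5}, 4→∅, 5→{3, 4, 7}, 6→{4, 7}, 7→{3}, 8→{1, 3}; union {1, 3, 4, 5, 7}; ε-closure = {1, 2, 3, 4, 5, 6, 7, 8}.
Read 'a': 1→{7}, 2→{1}, 3→{5}, 4→∅, 5→{3, 4, 7}, 6→{4, 7}, 7→{3}, 8→{1, 3}; union {1, 3, 4, 5, 7}; ε-closure = {1, 2, 3, 4, 5, 6, 7, 8}.
Read 'b': 1→{0, 5, 7, 8}, 2→{1, 5, 6}, 3→{8}, 4→{0, 1, 6}, 5→{0, 3, 4}, 6→{1}, 7→∅, 8→{6}; union {0, 1, 3, 4, 5, 6, 7, 8}; ε-closure = {0, 1, 2, 3, 4, 5, 6, 7, 8}.
Read 'b': 0→{2}, 1→{0, 5, 7, 8}, 2→{1, 5, 6}, 3→{8}, 4→{0, 1, 6}, 5→{0, 3, 4}, 6→{1}, 7→∅, 8→{6}; now {0, 1, 2, 3, 4, 5, 6, 7, 8}.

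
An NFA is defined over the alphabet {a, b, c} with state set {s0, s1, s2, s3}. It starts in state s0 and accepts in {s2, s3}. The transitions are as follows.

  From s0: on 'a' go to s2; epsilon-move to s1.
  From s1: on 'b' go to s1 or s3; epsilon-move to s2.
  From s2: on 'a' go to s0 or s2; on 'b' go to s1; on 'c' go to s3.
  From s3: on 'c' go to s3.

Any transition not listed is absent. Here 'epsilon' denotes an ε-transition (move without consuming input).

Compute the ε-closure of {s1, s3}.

{s1, s2, s3}

Begin with {s1, s3}.
ε-move s1 → s2; add s2.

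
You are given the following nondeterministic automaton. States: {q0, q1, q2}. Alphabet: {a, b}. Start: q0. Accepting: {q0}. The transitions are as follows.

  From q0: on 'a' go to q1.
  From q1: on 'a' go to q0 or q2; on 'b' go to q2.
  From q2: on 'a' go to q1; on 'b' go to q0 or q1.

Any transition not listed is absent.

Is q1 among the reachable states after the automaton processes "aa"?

No

Start in {q0}.
Read 'a': q0→{q1}; now {q1}.
Read 'a': q1→{q0, q2}; now {q0, q2}.
State q1 is not in {q0, q2}.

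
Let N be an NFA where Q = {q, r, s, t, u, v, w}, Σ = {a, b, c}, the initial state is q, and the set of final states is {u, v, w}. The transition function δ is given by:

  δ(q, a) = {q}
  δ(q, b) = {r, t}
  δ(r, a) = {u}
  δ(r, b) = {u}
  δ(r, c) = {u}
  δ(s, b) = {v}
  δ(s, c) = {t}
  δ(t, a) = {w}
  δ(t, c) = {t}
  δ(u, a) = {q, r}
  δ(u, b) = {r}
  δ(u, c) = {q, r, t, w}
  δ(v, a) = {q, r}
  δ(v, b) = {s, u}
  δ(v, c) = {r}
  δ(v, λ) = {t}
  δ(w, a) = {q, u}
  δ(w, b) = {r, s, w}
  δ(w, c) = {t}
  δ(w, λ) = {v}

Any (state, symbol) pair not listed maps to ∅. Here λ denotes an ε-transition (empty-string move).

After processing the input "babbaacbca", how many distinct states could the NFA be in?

Start in {q}.
Read 'b': q→{r, t}; now {r, t}.
Read 'a': r→{u}, t→{w}; union {u, w}; ε-closure = {t, u, v, w}.
Read 'b': t→∅, u→{r}, v→{s, u}, w→{r, s, w}; union {r, s, u, w}; ε-closure = {r, s, t, u, v, w}.
Read 'b': r→{u}, s→{v}, t→∅, u→{r}, v→{s, u}, w→{r, s, w}; union {r, s, u, v, w}; ε-closure = {r, s, t, u, v, w}.
Read 'a': r→{u}, s→∅, t→{w}, u→{q, r}, v→{q, r}, w→{q, u}; union {q, r, u, w}; ε-closure = {q, r, t, u, v, w}.
Read 'a': q→{q}, r→{u}, t→{w}, u→{q, r}, v→{q, r}, w→{q, u}; union {q, r, u, w}; ε-closure = {q, r, t, u, v, w}.
Read 'c': q→∅, r→{u}, t→{t}, u→{q, r, t, w}, v→{r}, w→{t}; union {q, r, t, u, w}; ε-closure = {q, r, t, u, v, w}.
Read 'b': q→{r, t}, r→{u}, t→∅, u→{r}, v→{s, u}, w→{r, s, w}; union {r, s, t, u, w}; ε-closure = {r, s, t, u, v, w}.
Read 'c': r→{u}, s→{t}, t→{t}, u→{q, r, t, w}, v→{r}, w→{t}; union {q, r, t, u, w}; ε-closure = {q, r, t, u, v, w}.
Read 'a': q→{q}, r→{u}, t→{w}, u→{q, r}, v→{q, r}, w→{q, u}; union {q, r, u, w}; ε-closure = {q, r, t, u, v, w}.
That set has 6 states.

6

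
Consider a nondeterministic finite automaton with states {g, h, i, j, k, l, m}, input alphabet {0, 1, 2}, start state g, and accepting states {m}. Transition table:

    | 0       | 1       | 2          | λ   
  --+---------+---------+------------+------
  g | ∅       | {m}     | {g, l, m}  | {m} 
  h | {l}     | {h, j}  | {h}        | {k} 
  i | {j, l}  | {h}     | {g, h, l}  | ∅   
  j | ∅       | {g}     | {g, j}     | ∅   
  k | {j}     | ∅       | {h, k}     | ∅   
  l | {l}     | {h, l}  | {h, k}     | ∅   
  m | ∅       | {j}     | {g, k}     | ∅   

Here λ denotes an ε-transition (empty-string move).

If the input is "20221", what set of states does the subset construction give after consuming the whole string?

Start: ε-closure({g}) = {g, m}.
Read '2': g→{g, l, m}, m→{g, k}; now {g, k, l, m}.
Read '0': g→∅, k→{j}, l→{l}, m→∅; now {j, l}.
Read '2': j→{g, j}, l→{h, k}; union {g, h, j, k}; ε-closure = {g, h, j, k, m}.
Read '2': g→{g, l, m}, h→{h}, j→{g, j}, k→{h, k}, m→{g, k}; now {g, h, j, k, l, m}.
Read '1': g→{m}, h→{h, j}, j→{g}, k→∅, l→{h, l}, m→{j}; union {g, h, j, l, m}; ε-closure = {g, h, j, k, l, m}.

{g, h, j, k, l, m}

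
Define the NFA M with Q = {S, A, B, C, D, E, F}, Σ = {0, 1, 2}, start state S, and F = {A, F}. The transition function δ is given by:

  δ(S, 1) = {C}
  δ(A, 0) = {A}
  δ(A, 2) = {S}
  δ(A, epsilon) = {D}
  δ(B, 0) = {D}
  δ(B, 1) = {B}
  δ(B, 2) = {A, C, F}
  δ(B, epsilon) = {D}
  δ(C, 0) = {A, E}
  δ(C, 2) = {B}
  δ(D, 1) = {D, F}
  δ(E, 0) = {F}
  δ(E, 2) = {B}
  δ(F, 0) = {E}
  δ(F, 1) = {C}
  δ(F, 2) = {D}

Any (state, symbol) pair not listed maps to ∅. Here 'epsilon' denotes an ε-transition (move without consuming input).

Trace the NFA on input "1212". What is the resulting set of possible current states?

Start in {S}.
Read '1': S→{C}; now {C}.
Read '2': C→{B}; union {B}; ε-closure = {B, D}.
Read '1': B→{B}, D→{D, F}; now {B, D, F}.
Read '2': B→{A, C, F}, D→∅, F→{D}; now {A, C, D, F}.

{A, C, D, F}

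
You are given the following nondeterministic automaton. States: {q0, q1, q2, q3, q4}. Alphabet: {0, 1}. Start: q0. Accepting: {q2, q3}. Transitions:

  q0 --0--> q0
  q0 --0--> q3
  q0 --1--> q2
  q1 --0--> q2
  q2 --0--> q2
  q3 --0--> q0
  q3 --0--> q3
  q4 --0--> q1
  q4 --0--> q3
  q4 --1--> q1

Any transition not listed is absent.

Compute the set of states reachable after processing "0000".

Start in {q0}.
Read '0': {q0} → {q0, q3}.
Read '0': {q0, q3} → {q0, q3}.
Read '0': {q0, q3} → {q0, q3}.
Read '0': {q0, q3} → {q0, q3}.

{q0, q3}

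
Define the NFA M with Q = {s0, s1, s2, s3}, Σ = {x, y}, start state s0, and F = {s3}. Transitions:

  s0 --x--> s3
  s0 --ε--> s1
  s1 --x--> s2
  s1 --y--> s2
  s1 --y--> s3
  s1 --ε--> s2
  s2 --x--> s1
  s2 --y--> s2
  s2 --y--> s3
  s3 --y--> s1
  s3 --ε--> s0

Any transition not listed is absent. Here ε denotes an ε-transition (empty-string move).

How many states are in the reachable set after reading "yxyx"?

4

Start: ε-closure({s0}) = {s0, s1, s2}.
Read 'y': {s0, s1, s2} → {s0, s1, s2, s3}.
Read 'x': {s0, s1, s2, s3} → {s0, s1, s2, s3}.
Read 'y': {s0, s1, s2, s3} → {s0, s1, s2, s3}.
Read 'x': {s0, s1, s2, s3} → {s0, s1, s2, s3}.
That set has 4 states.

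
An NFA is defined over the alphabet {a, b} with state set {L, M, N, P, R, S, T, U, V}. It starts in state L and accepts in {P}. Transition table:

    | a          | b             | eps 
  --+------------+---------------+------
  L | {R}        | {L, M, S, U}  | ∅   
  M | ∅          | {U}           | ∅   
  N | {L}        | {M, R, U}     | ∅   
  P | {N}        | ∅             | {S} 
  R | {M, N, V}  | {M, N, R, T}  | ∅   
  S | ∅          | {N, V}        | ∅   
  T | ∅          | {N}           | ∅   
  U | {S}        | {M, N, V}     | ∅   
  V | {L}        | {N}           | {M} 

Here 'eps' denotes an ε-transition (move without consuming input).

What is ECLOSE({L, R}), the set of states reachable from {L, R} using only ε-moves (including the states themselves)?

{L, R}

Begin with {L, R}.
No ε-moves leave this set, so the closure equals the set itself.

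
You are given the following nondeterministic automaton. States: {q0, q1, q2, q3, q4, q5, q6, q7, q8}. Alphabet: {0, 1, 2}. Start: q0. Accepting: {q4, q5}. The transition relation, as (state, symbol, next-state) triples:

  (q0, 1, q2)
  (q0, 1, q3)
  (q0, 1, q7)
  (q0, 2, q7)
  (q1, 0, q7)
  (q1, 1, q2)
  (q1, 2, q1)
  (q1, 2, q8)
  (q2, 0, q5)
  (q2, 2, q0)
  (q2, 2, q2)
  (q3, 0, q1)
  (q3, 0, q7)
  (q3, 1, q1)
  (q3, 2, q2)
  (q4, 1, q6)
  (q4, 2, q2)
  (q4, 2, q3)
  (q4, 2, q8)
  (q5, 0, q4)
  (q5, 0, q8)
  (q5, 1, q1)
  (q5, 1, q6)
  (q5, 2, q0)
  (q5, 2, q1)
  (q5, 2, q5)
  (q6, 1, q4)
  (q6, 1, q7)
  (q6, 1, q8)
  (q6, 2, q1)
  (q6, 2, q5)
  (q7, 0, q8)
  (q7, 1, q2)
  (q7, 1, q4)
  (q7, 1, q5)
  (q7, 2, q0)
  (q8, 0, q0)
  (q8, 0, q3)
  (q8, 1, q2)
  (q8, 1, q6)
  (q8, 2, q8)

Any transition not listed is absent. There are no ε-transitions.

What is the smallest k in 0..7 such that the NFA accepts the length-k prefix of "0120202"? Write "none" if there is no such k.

Start in {q0}.
Read '0': q0→∅; now ∅.
The set is empty and remains empty for the remaining 6 symbols.
No reachable set along the way intersects F.

none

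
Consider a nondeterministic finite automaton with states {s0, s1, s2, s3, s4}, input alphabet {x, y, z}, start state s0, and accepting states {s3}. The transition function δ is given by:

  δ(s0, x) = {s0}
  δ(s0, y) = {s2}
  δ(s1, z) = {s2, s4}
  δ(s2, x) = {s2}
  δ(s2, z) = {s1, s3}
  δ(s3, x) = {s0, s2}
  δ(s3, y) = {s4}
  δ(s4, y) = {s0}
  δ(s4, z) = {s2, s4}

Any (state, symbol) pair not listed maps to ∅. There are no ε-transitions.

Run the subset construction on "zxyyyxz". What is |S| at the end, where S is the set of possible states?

0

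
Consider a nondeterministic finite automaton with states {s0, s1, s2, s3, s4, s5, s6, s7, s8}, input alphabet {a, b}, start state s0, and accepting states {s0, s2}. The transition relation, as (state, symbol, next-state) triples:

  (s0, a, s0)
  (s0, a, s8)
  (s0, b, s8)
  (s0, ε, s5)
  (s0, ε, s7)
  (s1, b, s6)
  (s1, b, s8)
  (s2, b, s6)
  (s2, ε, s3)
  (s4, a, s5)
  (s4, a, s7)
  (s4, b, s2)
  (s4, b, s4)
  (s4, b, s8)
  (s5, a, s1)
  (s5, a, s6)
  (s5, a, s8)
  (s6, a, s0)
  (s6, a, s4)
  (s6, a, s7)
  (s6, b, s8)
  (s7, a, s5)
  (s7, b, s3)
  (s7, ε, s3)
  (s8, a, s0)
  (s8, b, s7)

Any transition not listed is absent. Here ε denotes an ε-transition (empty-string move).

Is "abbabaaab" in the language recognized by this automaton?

Yes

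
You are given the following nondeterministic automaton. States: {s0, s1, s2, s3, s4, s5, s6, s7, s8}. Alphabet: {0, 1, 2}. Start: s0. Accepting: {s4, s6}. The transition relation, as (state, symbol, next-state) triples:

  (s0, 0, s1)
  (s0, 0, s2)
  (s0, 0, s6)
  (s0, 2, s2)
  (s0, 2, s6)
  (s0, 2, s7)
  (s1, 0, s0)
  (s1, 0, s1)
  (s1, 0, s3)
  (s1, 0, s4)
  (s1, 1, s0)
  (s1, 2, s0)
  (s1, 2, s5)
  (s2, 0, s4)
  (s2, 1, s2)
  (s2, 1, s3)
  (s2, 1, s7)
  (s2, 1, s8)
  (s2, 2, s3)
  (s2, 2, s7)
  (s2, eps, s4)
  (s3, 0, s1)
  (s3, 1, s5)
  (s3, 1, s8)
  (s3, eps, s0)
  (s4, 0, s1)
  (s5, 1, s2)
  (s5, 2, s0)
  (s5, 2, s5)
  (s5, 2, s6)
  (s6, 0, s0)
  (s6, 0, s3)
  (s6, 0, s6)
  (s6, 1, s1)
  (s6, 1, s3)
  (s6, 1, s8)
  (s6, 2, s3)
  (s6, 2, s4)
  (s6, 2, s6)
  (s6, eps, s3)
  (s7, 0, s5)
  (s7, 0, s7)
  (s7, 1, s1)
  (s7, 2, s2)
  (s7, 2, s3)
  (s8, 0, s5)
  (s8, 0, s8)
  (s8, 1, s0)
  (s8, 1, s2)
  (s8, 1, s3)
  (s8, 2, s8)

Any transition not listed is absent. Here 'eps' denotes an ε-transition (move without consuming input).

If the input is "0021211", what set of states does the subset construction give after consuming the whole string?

{s0, s1, s2, s3, s4, s5, s7, s8}

Start in {s0}.
Read '0': {s0} → {s0, s1, s2, s3, s4, s6}.
Read '0': {s0, s1, s2, s3, s4, s6} → {s0, s1, s2, s3, s4, s6}.
Read '2': {s0, s1, s2, s3, s4, s6} → {s0, s2, s3, s4, s5, s6, s7}.
Read '1': {s0, s2, s3, s4, s5, s6, s7} → {s0, s1, s2, s3, s4, s5, s7, s8}.
Read '2': {s0, s1, s2, s3, s4, s5, s7, s8} → {s0, s2, s3, s4, s5, s6, s7, s8}.
Read '1': {s0, s2, s3, s4, s5, s6, s7, s8} → {s0, s1, s2, s3, s4, s5, s7, s8}.
Read '1': {s0, s1, s2, s3, s4, s5, s7, s8} → {s0, s1, s2, s3, s4, s5, s7, s8}.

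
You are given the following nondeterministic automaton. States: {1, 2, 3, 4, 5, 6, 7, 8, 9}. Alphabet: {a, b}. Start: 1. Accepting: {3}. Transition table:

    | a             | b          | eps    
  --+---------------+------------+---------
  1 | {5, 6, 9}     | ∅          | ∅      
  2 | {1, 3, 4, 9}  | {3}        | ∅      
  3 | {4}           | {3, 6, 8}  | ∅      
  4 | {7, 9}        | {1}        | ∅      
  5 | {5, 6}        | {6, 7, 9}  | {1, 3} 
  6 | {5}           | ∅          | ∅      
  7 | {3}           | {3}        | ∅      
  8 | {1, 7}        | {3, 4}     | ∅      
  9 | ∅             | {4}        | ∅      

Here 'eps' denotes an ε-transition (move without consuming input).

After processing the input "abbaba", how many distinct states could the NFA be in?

Start in {1}.
Read 'a': 1→{5, 6, 9}; union {5, 6, 9}; ε-closure = {1, 3, 5, 6, 9}.
Read 'b': 1→∅, 3→{3, 6, 8}, 5→{6, 7, 9}, 6→∅, 9→{4}; now {3, 4, 6, 7, 8, 9}.
Read 'b': 3→{3, 6, 8}, 4→{1}, 6→∅, 7→{3}, 8→{3, 4}, 9→{4}; now {1, 3, 4, 6, 8}.
Read 'a': 1→{5, 6, 9}, 3→{4}, 4→{7, 9}, 6→{5}, 8→{1, 7}; union {1, 4, 5, 6, 7, 9}; ε-closure = {1, 3, 4, 5, 6, 7, 9}.
Read 'b': 1→∅, 3→{3, 6, 8}, 4→{1}, 5→{6, 7, 9}, 6→∅, 7→{3}, 9→{4}; now {1, 3, 4, 6, 7, 8, 9}.
Read 'a': 1→{5, 6, 9}, 3→{4}, 4→{7, 9}, 6→{5}, 7→{3}, 8→{1, 7}, 9→∅; now {1, 3, 4, 5, 6, 7, 9}.
That set has 7 states.

7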